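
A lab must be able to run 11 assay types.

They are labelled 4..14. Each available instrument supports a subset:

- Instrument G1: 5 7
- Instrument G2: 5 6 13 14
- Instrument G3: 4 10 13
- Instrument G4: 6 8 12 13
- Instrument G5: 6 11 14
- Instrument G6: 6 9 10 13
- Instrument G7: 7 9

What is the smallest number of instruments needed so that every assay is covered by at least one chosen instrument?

Take {G1, G3, G4, G5, G6}. Their union is {4, 5, 6, 7, 8, 9, 10, 11, 12, 13, 14}, which is all 11 assays.
Only G4 contains 8, so G4 is forced; the remaining 7 assays need at least 4 more instruments (each remaining instrument adds at most 2) — so at least 5 instruments are needed, and 5 is optimal.

5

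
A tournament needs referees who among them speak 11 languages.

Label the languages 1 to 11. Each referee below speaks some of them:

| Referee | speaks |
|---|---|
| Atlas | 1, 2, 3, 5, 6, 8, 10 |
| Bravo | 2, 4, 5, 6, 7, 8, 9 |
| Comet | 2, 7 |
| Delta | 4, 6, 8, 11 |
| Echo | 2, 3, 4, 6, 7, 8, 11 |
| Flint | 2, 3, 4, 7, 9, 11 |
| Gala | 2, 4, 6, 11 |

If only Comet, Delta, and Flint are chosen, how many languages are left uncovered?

Union of Comet, Delta, Flint = {2, 3, 4, 6, 7, 8, 9, 11}.
Not covered: 1, 5, 10 — 3 languages.

3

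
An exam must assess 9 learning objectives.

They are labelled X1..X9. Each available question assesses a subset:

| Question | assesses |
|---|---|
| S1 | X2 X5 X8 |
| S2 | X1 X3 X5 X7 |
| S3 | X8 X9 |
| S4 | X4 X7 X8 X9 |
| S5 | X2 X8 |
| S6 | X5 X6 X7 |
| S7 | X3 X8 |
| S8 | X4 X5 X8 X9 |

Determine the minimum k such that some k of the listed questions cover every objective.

4

Take {S1, S2, S6, S8}. Their union is {X1, X2, X3, X4, X5, X6, X7, X8, X9}, which is all 9 objectives.
No 3 of the 8 questions cover everything (all 56 combinations miss at least one objective), so 4 is optimal.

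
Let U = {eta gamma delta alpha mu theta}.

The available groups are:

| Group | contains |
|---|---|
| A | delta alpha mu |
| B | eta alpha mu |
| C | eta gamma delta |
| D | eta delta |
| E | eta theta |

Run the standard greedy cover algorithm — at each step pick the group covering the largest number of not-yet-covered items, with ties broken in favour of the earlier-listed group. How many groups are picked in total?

3

Greedy: pick A (covers 3 new) → pick C (covers 2 new) → pick E (covers 1 new). Total picks: 3.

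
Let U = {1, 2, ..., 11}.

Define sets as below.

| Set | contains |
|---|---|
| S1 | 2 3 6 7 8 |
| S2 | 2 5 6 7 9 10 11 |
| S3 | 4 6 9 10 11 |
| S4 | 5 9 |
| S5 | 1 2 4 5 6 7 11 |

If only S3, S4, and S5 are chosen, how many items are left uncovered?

Union of S3, S4, S5 = {1, 2, 4, 5, 6, 7, 9, 10, 11}.
Not covered: 3, 8 — 2 items.

2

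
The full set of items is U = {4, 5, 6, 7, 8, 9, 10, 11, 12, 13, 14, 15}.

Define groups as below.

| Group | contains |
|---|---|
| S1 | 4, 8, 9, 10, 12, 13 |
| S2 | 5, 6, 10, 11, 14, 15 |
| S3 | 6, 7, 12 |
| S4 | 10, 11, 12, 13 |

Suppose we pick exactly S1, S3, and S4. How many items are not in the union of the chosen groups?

Union of S1, S3, S4 = {4, 6, 7, 8, 9, 10, 11, 12, 13}.
Not covered: 5, 14, 15 — 3 items.

3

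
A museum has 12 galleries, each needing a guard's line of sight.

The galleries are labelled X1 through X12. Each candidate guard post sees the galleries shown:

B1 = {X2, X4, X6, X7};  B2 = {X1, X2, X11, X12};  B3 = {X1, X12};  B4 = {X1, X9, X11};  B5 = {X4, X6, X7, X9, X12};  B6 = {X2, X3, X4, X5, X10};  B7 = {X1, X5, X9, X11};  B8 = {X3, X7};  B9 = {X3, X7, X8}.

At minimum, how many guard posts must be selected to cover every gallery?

B5 and B6 and B7 and B9 together: B5 ∪ B6 ∪ B7 ∪ B9 = {X1, X2, X3, X4, X5, X6, X7, X8, X9, X10, X11, X12} — every gallery is covered.
Only B9 contains X8, so B9 is forced; the remaining 9 galleries need at least 3 more guard posts (each remaining guard post adds at most 4) — so at least 4 guard posts are needed, and 4 is optimal.

4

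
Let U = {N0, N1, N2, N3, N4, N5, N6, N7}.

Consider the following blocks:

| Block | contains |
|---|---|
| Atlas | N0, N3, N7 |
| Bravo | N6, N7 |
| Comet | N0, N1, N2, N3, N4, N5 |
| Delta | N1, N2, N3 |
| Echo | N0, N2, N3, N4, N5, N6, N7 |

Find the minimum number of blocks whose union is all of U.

2

Delta and Echo together: Delta ∪ Echo = {N0, N1, N2, N3, N4, N5, N6, N7} — every item is covered.
No single block has all 8 items (the largest, Echo, has 7), so 2 is optimal.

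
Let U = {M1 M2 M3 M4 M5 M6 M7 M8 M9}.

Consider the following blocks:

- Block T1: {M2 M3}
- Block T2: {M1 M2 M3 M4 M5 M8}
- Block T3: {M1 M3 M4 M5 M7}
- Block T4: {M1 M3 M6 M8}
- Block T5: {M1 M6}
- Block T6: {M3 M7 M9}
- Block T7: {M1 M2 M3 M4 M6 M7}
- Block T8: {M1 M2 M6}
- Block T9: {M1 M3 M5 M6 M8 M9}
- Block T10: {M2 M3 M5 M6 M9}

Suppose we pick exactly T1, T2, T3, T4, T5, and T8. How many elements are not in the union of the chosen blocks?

1

Union of T1, T2, T3, T4, T5, T8 = {M1, M2, M3, M4, M5, M6, M7, M8}.
Not covered: M9 — 1 element.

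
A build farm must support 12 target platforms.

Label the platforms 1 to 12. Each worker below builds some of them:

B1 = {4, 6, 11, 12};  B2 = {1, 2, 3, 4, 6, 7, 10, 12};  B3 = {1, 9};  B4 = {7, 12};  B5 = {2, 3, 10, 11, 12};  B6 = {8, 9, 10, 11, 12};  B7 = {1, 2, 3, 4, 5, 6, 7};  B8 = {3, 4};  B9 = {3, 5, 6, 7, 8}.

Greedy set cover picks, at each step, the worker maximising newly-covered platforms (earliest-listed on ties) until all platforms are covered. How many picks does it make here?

Greedy: pick B2 (covers 8 new) → pick B6 (covers 3 new) → pick B7 (covers 1 new). Total picks: 3.
(The true minimum cover uses only 2 workers, so greedy is not optimal here.)

3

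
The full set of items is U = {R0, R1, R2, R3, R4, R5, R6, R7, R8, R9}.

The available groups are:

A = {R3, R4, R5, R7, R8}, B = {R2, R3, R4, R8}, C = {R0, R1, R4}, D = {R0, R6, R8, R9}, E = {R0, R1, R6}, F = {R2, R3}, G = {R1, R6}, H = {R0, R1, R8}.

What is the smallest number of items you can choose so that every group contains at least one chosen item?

3

The 3 items {R0, R1, R3} hit every group.
No choice of 2 items meets every group, so 3 is the minimum.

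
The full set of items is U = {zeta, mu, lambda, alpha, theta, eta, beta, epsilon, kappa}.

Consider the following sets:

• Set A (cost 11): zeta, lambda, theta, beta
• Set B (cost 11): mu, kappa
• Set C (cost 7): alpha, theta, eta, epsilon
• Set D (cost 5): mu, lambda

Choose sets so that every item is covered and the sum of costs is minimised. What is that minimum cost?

29

A, B, C together cover every item (A ∪ B ∪ C = {zeta, mu, lambda, alpha, theta, eta, beta, epsilon, kappa}); total cost 11 + 11 + 7 = 29.
The greedy pick C, D, A, B costs 34; no covering selection beats 29.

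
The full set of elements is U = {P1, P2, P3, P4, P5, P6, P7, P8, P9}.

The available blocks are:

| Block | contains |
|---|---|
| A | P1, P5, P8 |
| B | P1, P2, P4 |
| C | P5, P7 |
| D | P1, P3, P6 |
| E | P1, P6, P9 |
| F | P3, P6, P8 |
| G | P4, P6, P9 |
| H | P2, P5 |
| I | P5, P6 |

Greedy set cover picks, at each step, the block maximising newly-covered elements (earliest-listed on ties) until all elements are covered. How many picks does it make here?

5

Greedy: pick A (covers 3 new) → pick G (covers 3 new) → pick B (covers 1 new) → pick C (covers 1 new) → pick D (covers 1 new). Total picks: 5.
(The true minimum cover uses only 4 blocks, so greedy is not optimal here.)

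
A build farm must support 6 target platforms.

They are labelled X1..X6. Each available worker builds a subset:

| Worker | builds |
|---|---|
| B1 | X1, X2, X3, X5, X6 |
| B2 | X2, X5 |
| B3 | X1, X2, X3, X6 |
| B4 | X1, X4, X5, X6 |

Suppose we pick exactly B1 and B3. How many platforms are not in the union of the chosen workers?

Union of B1, B3 = {X1, X2, X3, X5, X6}.
Not covered: X4 — 1 platform.

1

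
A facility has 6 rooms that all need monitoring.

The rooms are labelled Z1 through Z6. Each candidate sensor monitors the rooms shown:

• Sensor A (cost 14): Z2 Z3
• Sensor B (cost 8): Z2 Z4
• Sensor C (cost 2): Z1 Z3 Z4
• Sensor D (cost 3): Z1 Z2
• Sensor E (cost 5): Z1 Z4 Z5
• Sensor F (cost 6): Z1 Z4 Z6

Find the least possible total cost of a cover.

16

C, D, E, F together cover every room (C ∪ D ∪ E ∪ F = {Z1, Z2, Z3, Z4, Z5, Z6}); total cost 2 + 3 + 5 + 6 = 16.
No covering selection has total cost below 16.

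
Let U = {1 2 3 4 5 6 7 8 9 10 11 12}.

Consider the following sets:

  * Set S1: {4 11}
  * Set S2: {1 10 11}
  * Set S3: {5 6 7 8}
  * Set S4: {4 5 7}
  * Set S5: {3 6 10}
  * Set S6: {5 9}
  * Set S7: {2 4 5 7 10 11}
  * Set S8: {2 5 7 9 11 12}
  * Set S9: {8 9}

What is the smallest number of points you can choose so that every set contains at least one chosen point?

Take H = {5, 8, 10, 11}. Each listed set contains at least one of these, so H is a hitting set of size 4.
No choice of 3 points meets every set, so 4 is the minimum.

4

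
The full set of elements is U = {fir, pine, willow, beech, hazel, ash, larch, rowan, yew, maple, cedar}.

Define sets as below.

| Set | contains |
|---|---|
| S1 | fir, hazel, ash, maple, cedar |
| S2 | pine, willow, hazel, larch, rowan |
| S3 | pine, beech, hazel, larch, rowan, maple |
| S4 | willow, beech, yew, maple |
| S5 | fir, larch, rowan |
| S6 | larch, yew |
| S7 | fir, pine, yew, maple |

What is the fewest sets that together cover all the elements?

3

S1, S3, and S4 cover everything between them: the union {fir, pine, willow, beech, hazel, ash, larch, rowan, yew, maple, cedar} is all of U.
Only S1 contains ash, so S1 is forced; the remaining 6 elements need at least 2 more sets (each remaining set adds at most 4) — so at least 3 sets are needed, and 3 is optimal.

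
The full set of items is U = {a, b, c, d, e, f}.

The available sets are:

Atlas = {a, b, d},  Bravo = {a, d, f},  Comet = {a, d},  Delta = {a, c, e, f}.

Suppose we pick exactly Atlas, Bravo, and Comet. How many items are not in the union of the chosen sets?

2

Union of Atlas, Bravo, Comet = {a, b, d, f}.
Not covered: c, e — 2 items.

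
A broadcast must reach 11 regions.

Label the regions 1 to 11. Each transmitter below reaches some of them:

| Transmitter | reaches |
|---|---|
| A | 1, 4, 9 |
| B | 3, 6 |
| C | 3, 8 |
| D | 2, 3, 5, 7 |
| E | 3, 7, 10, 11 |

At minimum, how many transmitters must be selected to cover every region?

Take {A, B, C, D, E}. Their union is {1, 2, 3, 4, 5, 6, 7, 8, 9, 10, 11}, which is all 11 regions.
No 4 of the 5 transmitters cover everything (all 5 combinations miss at least one region), so 5 is optimal.

5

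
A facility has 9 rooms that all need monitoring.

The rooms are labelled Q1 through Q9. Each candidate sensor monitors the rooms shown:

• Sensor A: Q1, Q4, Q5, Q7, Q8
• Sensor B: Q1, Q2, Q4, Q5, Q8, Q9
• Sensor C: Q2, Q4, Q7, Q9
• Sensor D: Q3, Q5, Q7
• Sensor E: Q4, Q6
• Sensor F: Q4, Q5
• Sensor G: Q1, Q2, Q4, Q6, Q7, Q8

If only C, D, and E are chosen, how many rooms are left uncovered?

Union of C, D, E = {Q2, Q3, Q4, Q5, Q6, Q7, Q9}.
Not covered: Q1, Q8 — 2 rooms.

2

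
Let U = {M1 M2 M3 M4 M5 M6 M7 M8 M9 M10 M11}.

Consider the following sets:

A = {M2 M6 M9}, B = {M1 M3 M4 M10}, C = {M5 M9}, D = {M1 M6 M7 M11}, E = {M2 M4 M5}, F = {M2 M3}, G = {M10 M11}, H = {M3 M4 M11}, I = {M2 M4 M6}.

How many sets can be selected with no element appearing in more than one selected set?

3

C, F, G are pairwise disjoint (C={M5,M9}; F={M2,M3}; G={M10,M11}).
Every remaining set overlaps one of these, and no 4 of the listed sets are pairwise disjoint, so 3 is the maximum.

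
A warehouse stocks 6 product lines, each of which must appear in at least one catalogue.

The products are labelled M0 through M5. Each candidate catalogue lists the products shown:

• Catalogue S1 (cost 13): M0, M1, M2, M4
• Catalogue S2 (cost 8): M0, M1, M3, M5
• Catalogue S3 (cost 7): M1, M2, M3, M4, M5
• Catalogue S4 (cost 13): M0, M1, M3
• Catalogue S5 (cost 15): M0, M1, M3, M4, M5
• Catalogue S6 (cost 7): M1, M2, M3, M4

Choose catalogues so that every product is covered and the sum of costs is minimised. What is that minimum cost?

S2, S3 together cover every product (S2 ∪ S3 = {M0, M1, M2, M3, M4, M5}); total cost 8 + 7 = 15.
No covering selection has total cost below 15.

15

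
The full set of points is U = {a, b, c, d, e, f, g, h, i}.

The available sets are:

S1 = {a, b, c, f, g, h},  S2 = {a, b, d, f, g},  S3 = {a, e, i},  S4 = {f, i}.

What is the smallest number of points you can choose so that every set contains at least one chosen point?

Take T = {a, f}. Each listed set contains at least one of these, so T is a hitting set of size 2.
No single point lies in every set, so at least 2 are needed and 2 is optimal.

2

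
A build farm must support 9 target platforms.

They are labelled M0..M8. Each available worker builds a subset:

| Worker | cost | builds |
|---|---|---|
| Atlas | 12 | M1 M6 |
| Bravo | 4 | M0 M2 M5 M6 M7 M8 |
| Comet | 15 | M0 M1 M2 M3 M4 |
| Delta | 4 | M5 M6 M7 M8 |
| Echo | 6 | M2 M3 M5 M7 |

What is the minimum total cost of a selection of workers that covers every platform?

19

Bravo, Comet together cover every platform (Bravo ∪ Comet = {M0, M1, M2, M3, M4, M5, M6, M7, M8}); total cost 4 + 15 = 19.
No covering selection has total cost below 19.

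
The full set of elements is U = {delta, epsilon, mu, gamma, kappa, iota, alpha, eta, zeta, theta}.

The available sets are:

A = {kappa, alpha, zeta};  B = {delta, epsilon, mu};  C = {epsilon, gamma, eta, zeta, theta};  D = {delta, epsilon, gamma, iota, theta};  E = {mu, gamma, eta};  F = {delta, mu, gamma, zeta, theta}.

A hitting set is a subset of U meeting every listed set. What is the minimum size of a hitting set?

H = {epsilon, eta, zeta} meets every set (each contains at least one member of H), and |H| = 3.
No choice of 2 elements meets every set, so 3 is the minimum.

3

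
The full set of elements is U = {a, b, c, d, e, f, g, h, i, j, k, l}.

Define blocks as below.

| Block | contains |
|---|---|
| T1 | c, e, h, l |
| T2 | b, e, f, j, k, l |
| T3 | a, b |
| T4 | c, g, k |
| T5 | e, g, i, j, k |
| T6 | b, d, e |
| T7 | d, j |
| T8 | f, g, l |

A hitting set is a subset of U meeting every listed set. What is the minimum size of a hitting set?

Take T = {a, e, g, j}. Each listed block contains at least one of these, so T is a hitting set of size 4.
No choice of 3 elements meets every block, so 4 is the minimum.

4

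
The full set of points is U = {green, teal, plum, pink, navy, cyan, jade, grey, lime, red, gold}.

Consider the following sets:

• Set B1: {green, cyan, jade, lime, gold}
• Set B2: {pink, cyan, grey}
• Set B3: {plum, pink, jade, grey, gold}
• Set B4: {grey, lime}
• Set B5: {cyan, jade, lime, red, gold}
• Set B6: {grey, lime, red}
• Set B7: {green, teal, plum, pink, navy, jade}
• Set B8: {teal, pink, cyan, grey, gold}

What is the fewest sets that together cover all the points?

B3 and B5 and B7 together: B3 ∪ B5 ∪ B7 = {green, teal, plum, pink, navy, cyan, jade, grey, lime, red, gold} — every point is covered.
Only B7 contains navy, so B7 is forced; the remaining 5 points need at least 2 more sets (each remaining set adds at most 4) — so at least 3 sets are needed, and 3 is optimal.

3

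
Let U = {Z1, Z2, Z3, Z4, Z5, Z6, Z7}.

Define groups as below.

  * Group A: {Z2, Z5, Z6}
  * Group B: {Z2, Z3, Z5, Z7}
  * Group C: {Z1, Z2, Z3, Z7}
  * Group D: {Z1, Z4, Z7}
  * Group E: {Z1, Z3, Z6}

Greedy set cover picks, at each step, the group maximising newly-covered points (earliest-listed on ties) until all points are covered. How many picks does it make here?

Greedy: pick B (covers 4 new) → pick D (covers 2 new) → pick A (covers 1 new). Total picks: 3.

3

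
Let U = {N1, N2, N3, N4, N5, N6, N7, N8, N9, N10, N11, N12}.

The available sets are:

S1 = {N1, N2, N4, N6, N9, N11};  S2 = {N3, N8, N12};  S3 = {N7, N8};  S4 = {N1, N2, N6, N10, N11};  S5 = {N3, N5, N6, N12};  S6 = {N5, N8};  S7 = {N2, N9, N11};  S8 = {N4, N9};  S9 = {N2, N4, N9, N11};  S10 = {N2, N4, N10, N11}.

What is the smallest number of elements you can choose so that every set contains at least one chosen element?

4

The 4 elements {N8, N9, N11, N12} hit every set.
No choice of 3 elements meets every set, so 4 is the minimum.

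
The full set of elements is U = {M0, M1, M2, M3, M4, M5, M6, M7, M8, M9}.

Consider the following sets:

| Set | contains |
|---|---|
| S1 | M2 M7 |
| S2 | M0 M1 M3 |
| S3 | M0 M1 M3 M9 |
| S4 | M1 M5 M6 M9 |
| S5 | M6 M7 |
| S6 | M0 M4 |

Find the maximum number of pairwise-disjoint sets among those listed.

S1, S4, S6 are pairwise disjoint (S1={M2,M7}; S4={M1,M5,M6,M9}; S6={M0,M4}).
Every remaining set overlaps one of these, and no 4 of the listed sets are pairwise disjoint, so 3 is the maximum.

3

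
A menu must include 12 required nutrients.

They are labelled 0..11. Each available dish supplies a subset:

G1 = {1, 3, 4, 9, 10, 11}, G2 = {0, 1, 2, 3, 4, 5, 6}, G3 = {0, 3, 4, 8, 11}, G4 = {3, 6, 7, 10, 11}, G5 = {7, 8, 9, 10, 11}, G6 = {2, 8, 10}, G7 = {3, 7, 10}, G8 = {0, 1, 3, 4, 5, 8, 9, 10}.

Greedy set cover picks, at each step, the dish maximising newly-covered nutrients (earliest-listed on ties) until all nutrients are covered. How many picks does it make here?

Greedy: pick G8 (covers 8 new) → pick G4 (covers 3 new) → pick G2 (covers 1 new). Total picks: 3.
(The true minimum cover uses only 2 dishes, so greedy is not optimal here.)

3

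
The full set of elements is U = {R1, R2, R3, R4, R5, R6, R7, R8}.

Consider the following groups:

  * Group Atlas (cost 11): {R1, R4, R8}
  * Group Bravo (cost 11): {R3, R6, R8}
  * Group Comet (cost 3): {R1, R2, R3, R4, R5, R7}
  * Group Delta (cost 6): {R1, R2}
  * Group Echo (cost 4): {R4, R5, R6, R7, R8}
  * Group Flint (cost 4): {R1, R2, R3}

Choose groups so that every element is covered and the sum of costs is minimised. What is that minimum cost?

Comet, Echo together cover every element (Comet ∪ Echo = {R1, R2, R3, R4, R5, R6, R7, R8}); total cost 3 + 4 = 7.
No covering selection has total cost below 7.

7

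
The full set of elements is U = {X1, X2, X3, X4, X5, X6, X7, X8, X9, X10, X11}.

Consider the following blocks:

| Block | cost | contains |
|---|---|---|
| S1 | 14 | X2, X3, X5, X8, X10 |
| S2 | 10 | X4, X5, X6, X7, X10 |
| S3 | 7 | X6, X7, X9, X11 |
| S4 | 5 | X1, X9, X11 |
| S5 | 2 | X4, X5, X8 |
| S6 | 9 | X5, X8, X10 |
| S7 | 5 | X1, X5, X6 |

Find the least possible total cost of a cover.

28

S1, S3, S5, S7 together cover every element (S1 ∪ S3 ∪ S5 ∪ S7 = {X1, X2, X3, X4, X5, X6, X7, X8, X9, X10, X11}); total cost 14 + 7 + 2 + 5 = 28.
The greedy pick S5, S4, S2, S1 costs 31; no covering selection beats 28.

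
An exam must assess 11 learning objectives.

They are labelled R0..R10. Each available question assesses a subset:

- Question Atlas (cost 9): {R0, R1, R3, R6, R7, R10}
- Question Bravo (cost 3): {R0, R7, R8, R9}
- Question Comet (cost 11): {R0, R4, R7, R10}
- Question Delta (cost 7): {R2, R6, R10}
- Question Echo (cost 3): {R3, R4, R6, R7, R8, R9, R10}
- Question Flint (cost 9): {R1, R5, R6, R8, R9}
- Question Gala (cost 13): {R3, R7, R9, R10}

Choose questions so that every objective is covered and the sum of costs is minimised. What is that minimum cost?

22

Bravo, Delta, Echo, Flint together cover every objective (Bravo ∪ Delta ∪ Echo ∪ Flint = {R0, R1, R2, R3, R4, R5, R6, R7, R8, R9, R10}); total cost 3 + 7 + 3 + 9 = 22.
No covering selection has total cost below 22.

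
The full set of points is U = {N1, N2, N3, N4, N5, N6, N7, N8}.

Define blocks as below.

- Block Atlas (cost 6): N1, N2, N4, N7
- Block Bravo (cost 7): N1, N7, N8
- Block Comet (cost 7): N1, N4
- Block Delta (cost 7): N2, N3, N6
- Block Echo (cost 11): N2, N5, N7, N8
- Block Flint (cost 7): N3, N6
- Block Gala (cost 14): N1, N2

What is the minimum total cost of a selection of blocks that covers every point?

24

Atlas, Echo, Flint together cover every point (Atlas ∪ Echo ∪ Flint = {N1, N2, N3, N4, N5, N6, N7, N8}); total cost 6 + 11 + 7 = 24.
No covering selection has total cost below 24.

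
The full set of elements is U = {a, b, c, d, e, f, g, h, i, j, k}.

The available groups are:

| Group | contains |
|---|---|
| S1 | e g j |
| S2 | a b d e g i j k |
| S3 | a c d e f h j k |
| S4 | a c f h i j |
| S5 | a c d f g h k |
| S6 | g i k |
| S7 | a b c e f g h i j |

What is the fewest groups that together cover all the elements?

S5 and S7 together: S5 ∪ S7 = {a, b, c, d, e, f, g, h, i, j, k} — every element is covered.
No single group has all 11 elements (the largest, S7, has 9), so 2 is optimal.

2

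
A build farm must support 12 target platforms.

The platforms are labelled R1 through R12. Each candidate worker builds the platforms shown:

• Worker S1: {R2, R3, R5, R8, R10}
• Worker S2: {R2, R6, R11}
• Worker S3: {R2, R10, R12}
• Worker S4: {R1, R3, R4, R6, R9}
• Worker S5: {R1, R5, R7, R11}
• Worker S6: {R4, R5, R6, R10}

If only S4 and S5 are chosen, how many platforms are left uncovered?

4

Union of S4, S5 = {R1, R3, R4, R5, R6, R7, R9, R11}.
Not covered: R2, R8, R10, R12 — 4 platforms.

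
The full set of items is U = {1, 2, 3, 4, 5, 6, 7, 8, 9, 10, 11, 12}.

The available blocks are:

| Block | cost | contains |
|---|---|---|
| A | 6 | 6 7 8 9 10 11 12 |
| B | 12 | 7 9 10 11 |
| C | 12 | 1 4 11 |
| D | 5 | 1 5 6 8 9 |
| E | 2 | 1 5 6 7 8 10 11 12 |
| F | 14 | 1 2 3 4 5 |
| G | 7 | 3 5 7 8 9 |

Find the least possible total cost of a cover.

A, F together cover every item (A ∪ F = {1, 2, 3, 4, 5, 6, 7, 8, 9, 10, 11, 12}); total cost 6 + 14 = 20.
The greedy pick E, G, F costs 23; no covering selection beats 20.

20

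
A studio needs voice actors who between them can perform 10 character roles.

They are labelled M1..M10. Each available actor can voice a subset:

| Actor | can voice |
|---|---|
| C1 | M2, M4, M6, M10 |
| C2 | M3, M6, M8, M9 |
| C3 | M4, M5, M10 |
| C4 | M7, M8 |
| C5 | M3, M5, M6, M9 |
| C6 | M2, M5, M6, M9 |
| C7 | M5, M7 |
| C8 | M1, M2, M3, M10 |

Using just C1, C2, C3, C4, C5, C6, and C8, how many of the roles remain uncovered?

0

Union of C1, C2, C3, C4, C5, C6, C8 = {M1, M2, M3, M4, M5, M6, M7, M8, M9, M10} — that's every role, so 0 are uncovered.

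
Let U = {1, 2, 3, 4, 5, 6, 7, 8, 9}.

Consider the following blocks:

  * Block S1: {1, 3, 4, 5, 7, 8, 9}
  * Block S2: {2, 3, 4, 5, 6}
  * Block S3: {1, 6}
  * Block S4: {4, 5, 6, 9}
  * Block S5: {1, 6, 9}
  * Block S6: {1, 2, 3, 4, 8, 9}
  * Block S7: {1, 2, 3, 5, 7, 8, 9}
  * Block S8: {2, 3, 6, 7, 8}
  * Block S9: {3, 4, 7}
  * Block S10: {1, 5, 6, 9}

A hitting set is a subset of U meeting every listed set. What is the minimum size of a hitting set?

2

The 2 elements {3, 6} hit every block.
The blocks S9, S10 are pairwise disjoint, so any hitting set needs a separate element for each — at least 2. Hence 2 is optimal.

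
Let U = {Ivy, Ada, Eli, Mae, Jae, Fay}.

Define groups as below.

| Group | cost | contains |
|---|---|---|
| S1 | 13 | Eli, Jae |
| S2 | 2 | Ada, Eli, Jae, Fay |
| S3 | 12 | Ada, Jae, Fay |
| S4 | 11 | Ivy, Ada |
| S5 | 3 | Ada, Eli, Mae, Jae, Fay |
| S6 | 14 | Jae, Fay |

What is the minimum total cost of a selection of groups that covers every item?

14

S4, S5 together cover every item (S4 ∪ S5 = {Ivy, Ada, Eli, Mae, Jae, Fay}); total cost 11 + 3 = 14.
The greedy pick S2, S5, S4 costs 16; no covering selection beats 14.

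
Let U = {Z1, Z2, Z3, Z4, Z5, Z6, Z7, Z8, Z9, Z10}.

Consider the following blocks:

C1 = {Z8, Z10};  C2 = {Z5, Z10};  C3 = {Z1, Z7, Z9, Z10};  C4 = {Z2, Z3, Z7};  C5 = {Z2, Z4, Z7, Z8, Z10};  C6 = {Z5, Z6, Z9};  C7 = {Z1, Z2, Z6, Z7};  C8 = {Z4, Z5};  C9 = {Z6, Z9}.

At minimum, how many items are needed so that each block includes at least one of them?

4

H = {Z5, Z7, Z8, Z9} meets every block (each contains at least one member of H), and |H| = 4.
The blocks C1, C4, C8, C9 are pairwise disjoint, so any hitting set needs a separate item for each — at least 4. Hence 4 is optimal.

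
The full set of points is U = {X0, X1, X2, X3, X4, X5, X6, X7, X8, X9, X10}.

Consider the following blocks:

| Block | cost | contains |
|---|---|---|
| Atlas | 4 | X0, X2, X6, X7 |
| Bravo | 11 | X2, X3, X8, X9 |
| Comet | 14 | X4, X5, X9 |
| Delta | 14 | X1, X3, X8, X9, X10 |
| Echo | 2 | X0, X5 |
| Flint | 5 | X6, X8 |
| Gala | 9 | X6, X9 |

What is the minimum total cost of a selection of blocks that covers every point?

32

Atlas, Comet, Delta together cover every point (Atlas ∪ Comet ∪ Delta = {X0, X1, X2, X3, X4, X5, X6, X7, X8, X9, X10}); total cost 4 + 14 + 14 = 32.
The greedy pick Atlas, Echo, Delta, Comet costs 34; no covering selection beats 32.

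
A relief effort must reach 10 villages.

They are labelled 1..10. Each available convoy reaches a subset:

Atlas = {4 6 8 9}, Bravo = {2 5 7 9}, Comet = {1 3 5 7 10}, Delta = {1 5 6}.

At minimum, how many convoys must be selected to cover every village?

Atlas and Bravo and Comet together: Atlas ∪ Bravo ∪ Comet = {1, 2, 3, 4, 5, 6, 7, 8, 9, 10} — every village is covered.
Only Bravo contains 2, so Bravo is forced; the remaining 6 villages need at least 2 more convoys (each remaining convoy adds at most 3) — so at least 3 convoys are needed, and 3 is optimal.

3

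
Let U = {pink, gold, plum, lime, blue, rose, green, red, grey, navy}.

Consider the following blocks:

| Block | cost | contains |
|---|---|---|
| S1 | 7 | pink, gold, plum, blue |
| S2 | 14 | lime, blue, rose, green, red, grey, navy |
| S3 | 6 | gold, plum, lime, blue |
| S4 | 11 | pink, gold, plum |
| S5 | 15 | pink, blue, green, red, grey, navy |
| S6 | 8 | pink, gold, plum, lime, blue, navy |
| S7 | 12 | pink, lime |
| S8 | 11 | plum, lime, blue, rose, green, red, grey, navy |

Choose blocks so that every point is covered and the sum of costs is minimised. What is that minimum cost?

S1, S8 together cover every point (S1 ∪ S8 = {pink, gold, plum, lime, blue, rose, green, red, grey, navy}); total cost 7 + 11 = 18.
The greedy pick S6, S8 costs 19; no covering selection beats 18.

18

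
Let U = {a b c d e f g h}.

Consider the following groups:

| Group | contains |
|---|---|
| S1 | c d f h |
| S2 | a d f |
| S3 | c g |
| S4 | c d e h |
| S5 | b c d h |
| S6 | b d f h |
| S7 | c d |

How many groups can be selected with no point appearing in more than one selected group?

2

S3, S6 are pairwise disjoint (S3={c,g}; S6={b,d,f,h}).
Every remaining group overlaps one of these, and no 3 of the listed groups are pairwise disjoint, so 2 is the maximum.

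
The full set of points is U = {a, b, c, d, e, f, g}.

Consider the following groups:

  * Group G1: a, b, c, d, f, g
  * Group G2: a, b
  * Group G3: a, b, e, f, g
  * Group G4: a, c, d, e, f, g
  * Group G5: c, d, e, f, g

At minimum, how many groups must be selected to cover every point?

G2 and G5 cover everything between them: the union {a, b, c, d, e, f, g} is all of U.
No single group has all 7 points (the largest, G1, has 6), so 2 is optimal.

2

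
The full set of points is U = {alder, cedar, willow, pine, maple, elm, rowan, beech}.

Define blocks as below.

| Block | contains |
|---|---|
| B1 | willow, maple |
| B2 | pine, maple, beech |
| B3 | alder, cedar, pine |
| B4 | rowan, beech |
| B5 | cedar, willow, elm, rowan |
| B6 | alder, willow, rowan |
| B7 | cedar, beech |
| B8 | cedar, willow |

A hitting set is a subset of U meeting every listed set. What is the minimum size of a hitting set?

H = {alder, willow, beech} meets every block (each contains at least one member of H), and |H| = 3.
The blocks B1, B3, B4 are pairwise disjoint, so any hitting set needs a separate point for each — at least 3. Hence 3 is optimal.

3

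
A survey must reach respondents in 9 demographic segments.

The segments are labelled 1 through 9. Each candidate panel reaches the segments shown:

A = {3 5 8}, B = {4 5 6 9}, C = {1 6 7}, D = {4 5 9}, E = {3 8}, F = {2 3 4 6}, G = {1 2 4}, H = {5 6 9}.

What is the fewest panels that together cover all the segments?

C and E and F and H together: C ∪ E ∪ F ∪ H = {1, 2, 3, 4, 5, 6, 7, 8, 9} — every segment is covered.
No 3 of the 8 panels cover everything (all 56 combinations miss at least one segment), so 4 is optimal.

4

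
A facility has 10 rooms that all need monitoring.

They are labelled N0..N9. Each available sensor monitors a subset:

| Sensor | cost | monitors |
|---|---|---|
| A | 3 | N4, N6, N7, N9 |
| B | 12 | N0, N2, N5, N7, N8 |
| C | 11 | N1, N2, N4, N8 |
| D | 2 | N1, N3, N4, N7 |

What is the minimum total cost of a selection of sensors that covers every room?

17

A, B, D together cover every room (A ∪ B ∪ D = {N0, N1, N2, N3, N4, N5, N6, N7, N8, N9}); total cost 3 + 12 + 2 = 17.
No covering selection has total cost below 17.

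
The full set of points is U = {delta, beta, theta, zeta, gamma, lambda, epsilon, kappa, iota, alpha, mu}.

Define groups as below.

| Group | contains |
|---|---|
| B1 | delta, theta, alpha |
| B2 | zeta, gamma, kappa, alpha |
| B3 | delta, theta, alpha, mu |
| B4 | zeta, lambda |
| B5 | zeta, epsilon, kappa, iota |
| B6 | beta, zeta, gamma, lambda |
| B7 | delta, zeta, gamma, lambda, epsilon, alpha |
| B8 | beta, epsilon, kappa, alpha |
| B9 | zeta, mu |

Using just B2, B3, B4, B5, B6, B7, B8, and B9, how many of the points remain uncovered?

0

Union of B2, B3, B4, B5, B6, B7, B8, B9 = {delta, beta, theta, zeta, gamma, lambda, epsilon, kappa, iota, alpha, mu} — that's every point, so 0 are uncovered.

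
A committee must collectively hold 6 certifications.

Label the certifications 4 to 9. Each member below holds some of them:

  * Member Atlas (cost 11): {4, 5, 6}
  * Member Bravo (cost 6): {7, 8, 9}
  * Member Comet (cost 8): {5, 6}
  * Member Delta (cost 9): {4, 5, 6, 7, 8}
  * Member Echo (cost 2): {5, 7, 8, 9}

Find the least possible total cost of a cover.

11

Delta, Echo together cover every certification (Delta ∪ Echo = {4, 5, 6, 7, 8, 9}); total cost 9 + 2 = 11.
No covering selection has total cost below 11.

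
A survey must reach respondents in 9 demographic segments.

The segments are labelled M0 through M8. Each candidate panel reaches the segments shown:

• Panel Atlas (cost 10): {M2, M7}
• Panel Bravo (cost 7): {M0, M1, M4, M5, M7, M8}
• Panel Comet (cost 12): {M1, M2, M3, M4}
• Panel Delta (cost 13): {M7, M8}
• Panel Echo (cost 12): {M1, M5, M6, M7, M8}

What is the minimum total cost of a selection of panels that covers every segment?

Bravo, Comet, Echo together cover every segment (Bravo ∪ Comet ∪ Echo = {M0, M1, M2, M3, M4, M5, M6, M7, M8}); total cost 7 + 12 + 12 = 31.
No covering selection has total cost below 31.

31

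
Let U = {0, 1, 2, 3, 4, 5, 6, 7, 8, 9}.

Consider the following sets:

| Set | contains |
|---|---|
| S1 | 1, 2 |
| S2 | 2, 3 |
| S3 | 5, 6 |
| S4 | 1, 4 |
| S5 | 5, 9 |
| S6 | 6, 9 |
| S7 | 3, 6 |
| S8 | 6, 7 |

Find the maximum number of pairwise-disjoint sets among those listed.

S2, S4, S5, S8 are pairwise disjoint (S2={2,3}; S4={1,4}; S5={5,9}; S8={6,7}).
Every remaining set overlaps one of these, and no 5 of the listed sets are pairwise disjoint, so 4 is the maximum.

4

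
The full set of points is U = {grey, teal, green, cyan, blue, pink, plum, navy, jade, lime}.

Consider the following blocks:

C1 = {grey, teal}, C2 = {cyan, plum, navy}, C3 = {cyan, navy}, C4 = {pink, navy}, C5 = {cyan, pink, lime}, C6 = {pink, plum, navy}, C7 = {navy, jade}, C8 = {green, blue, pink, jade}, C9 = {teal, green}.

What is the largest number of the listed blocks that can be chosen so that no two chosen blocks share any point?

3

C1, C5, C7 are pairwise disjoint (C1={grey,teal}; C5={cyan,pink,lime}; C7={navy,jade}).
Every remaining block overlaps one of these, and no 4 of the listed blocks are pairwise disjoint, so 3 is the maximum.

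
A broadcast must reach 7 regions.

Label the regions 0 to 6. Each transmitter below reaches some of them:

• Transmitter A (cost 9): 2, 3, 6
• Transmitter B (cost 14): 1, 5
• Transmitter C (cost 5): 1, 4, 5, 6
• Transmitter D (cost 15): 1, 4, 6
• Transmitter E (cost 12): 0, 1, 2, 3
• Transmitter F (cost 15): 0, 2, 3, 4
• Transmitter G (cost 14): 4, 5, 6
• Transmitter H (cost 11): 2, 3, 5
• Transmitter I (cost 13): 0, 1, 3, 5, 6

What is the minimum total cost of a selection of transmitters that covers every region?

17

C, E together cover every region (C ∪ E = {0, 1, 2, 3, 4, 5, 6}); total cost 5 + 12 = 17.
No covering selection has total cost below 17.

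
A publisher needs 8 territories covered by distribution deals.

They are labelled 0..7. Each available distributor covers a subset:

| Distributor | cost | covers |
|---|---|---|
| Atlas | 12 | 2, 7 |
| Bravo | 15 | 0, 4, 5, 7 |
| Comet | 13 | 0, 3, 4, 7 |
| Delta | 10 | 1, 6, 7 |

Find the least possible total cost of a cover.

Atlas, Bravo, Comet, Delta together cover every territory (Atlas ∪ Bravo ∪ Comet ∪ Delta = {0, 1, 2, 3, 4, 5, 6, 7}); total cost 12 + 15 + 13 + 10 = 50.
No covering selection has total cost below 50.

50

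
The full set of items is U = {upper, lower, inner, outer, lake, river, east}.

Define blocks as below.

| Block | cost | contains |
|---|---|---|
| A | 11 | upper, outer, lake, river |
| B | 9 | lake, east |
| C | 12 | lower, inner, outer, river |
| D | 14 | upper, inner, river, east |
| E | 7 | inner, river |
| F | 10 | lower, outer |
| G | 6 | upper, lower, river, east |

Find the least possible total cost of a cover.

A, E, G together cover every item (A ∪ E ∪ G = {upper, lower, inner, outer, lake, river, east}); total cost 11 + 7 + 6 = 24.
No covering selection has total cost below 24.

24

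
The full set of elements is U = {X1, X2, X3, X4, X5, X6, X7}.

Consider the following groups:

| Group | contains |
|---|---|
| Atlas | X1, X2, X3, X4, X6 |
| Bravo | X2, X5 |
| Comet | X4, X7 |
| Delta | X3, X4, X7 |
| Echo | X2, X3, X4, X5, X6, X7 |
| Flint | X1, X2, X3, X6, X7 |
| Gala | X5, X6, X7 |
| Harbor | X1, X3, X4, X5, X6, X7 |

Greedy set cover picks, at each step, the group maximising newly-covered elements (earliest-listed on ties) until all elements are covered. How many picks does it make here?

Greedy: pick Echo (covers 6 new) → pick Atlas (covers 1 new). Total picks: 2.

2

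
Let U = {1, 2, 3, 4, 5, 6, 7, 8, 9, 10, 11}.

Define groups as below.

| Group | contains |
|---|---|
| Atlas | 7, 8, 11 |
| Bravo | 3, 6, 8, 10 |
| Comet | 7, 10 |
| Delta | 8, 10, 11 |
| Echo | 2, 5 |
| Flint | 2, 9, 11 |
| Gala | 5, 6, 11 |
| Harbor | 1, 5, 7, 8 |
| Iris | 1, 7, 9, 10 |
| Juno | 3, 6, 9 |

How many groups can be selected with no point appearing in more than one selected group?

3

Atlas, Echo, Juno are pairwise disjoint (Atlas={7,8,11}; Echo={2,5}; Juno={3,6,9}).
Every remaining group overlaps one of these, and no 4 of the listed groups are pairwise disjoint, so 3 is the maximum.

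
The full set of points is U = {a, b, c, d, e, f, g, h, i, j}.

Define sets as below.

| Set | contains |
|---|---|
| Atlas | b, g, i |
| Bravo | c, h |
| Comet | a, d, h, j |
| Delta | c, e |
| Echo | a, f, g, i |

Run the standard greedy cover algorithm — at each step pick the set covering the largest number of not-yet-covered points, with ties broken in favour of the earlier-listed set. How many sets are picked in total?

4

Greedy: pick Comet (covers 4 new) → pick Atlas (covers 3 new) → pick Delta (covers 2 new) → pick Echo (covers 1 new). Total picks: 4.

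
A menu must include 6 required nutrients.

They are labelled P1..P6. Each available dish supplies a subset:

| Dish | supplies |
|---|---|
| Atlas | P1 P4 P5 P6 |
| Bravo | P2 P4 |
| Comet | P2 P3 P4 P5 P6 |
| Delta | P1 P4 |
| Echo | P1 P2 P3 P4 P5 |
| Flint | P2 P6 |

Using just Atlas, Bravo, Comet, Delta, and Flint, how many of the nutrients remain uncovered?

Union of Atlas, Bravo, Comet, Delta, Flint = {P1, P2, P3, P4, P5, P6} — that's every nutrient, so 0 are uncovered.

0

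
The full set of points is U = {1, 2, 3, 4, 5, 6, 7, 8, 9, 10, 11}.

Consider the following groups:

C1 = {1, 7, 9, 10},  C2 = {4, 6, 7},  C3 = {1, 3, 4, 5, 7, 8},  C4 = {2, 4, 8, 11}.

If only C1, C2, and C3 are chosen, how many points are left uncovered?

Union of C1, C2, C3 = {1, 3, 4, 5, 6, 7, 8, 9, 10}.
Not covered: 2, 11 — 2 points.

2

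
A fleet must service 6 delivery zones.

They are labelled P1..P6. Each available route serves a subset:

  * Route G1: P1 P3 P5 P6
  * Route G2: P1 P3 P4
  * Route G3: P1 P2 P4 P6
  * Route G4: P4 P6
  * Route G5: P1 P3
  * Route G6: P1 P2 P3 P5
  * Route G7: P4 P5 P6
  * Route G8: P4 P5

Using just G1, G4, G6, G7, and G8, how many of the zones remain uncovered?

0

Union of G1, G4, G6, G7, G8 = {P1, P2, P3, P4, P5, P6} — that's every zone, so 0 are uncovered.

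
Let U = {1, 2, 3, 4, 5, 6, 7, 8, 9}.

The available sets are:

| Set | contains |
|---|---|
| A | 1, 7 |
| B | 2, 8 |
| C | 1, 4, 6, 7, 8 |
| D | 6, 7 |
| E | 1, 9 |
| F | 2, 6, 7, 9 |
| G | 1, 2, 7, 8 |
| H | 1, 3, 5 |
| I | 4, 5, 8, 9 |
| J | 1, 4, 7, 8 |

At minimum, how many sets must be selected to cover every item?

3

C, F, and H cover everything between them: the union {1, 2, 3, 4, 5, 6, 7, 8, 9} is all of U.
Only H contains 3, so H is forced; the remaining 6 items need at least 2 more sets (each remaining set adds at most 4) — so at least 3 sets are needed, and 3 is optimal.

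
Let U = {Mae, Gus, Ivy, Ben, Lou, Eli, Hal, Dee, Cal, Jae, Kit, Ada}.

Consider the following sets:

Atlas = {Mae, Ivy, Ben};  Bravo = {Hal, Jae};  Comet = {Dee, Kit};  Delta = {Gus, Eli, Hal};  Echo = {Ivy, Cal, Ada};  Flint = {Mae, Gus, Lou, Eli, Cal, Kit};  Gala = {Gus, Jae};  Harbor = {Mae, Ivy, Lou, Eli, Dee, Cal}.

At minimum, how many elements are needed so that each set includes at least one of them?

4

H = {Gus, Ivy, Hal, Kit} meets every set (each contains at least one member of H), and |H| = 4.
No choice of 3 elements meets every set, so 4 is the minimum.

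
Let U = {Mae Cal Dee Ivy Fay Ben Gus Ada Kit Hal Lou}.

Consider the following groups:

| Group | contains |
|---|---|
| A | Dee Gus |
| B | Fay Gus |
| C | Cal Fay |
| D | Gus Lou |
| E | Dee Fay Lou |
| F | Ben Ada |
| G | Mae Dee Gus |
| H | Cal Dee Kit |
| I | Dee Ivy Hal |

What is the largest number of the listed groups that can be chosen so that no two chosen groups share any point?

C, D, F, I are pairwise disjoint (C={Cal,Fay}; D={Gus,Lou}; F={Ben,Ada}; I={Dee,Ivy,Hal}).
Every remaining group overlaps one of these, and no 5 of the listed groups are pairwise disjoint, so 4 is the maximum.

4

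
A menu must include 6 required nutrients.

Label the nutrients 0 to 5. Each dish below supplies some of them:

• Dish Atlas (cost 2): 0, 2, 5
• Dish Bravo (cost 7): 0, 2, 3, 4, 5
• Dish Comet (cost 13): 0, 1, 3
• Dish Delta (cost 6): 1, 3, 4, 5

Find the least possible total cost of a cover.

Atlas, Delta together cover every nutrient (Atlas ∪ Delta = {0, 1, 2, 3, 4, 5}); total cost 2 + 6 = 8.
No covering selection has total cost below 8.

8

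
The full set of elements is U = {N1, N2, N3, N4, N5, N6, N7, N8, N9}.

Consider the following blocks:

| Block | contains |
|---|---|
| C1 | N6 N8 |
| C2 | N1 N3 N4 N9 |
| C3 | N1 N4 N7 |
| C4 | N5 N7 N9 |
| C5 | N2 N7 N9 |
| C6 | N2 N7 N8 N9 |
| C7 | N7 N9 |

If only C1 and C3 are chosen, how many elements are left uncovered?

Union of C1, C3 = {N1, N4, N6, N7, N8}.
Not covered: N2, N3, N5, N9 — 4 elements.

4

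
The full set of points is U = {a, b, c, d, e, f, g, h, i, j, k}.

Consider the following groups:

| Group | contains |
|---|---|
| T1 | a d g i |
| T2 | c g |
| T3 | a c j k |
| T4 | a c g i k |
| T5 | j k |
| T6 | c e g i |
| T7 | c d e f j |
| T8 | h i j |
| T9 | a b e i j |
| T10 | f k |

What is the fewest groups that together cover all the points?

4

T4, T7, T8, and T9 cover everything between them: the union {a, b, c, d, e, f, g, h, i, j, k} is all of U.
No 3 of the 10 groups cover everything (all 120 combinations miss at least one point), so 4 is optimal.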